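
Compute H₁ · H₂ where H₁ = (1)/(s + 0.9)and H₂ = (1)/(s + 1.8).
Series: H = H₁ · H₂ = (n₁·n₂)/(d₁·d₂).
Num: n₁·n₂ = 1. Den: d₁·d₂ = s^2 + 2.7*s + 1.62.
H(s) = (1)/(s^2 + 2.7*s + 1.62)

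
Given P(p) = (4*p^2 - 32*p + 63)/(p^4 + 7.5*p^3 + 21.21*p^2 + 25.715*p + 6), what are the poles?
Set denominator = 0: p^4 + 7.5*p^3 + 21.21*p^2 + 25.715*p + 6 = (p + 0.3)(p + 3.2)(p^2 + 4*p + 6.25) = 0 → Poles: -0.3, -2 + 1.5j, -2 - 1.5j, -3.2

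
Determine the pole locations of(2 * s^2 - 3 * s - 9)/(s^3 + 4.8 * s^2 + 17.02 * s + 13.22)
Set denominator = 0: s^3 + 4.8*s^2 + 17.02*s + 13.22 = (s + 1)(s^2 + 3.8*s + 13.22) = 0 → Poles: -1, -1.9 + 3.1j, -1.9 - 3.1j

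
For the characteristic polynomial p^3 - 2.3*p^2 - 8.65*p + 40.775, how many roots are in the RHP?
p^3 - 2.3*p^2 - 8.65*p + 40.775 = (p + 3.5)(p^2 - 5.8*p + 11.65). Poles: -3.5, 2.9 + 1.8j, 2.9 - 1.8j. RHP poles (Re>0): 2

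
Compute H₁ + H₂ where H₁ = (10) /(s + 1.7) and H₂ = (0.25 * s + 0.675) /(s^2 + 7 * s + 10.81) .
Parallel: H = H₁ + H₂ = (n₁·d₂ + n₂·d₁)/(d₁·d₂).
n₁·d₂ = 10*s^2 + 70*s + 108.1. n₂·d₁ = 0.25*s^2 + 1.1*s + 1.1475. Sum = 10.25*s^2 + 71.1*s + 109.2475. d₁·d₂ = s^3 + 8.7*s^2 + 22.71*s + 18.377.
H(s) = (10.25*s^2 + 71.1*s + 109.2475)/(s^3 + 8.7*s^2 + 22.71*s + 18.377)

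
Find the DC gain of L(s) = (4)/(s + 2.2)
DC gain = L(0) = num(0)/den(0) = 4/2.2 = 1.818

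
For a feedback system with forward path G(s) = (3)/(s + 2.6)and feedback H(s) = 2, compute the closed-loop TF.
Closed-loop T = G/(1+GH).
Numerator: G_num * H_den = 3.
Denominator: G_den * H_den + G_num * H_num = (s + 2.6) + (6) = s + 8.6.
T(s) = (3)/(s + 8.6)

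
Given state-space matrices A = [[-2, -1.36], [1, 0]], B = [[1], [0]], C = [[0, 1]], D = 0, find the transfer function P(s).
P(s) = C(sI - A)⁻¹B + D.
Characteristic polynomial det(sI - A) = s^2 + 2*s + 1.36.
Numerator from C·adj(sI-A)·B + D·det(sI-A) = 1.
P(s) = (1)/(s^2 + 2*s + 1.36)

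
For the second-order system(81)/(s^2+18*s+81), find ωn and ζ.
Standard form: ωn²/(s²+2ζωn·s+ωn²).
const=81=ωn² → ωn=9, s coeff=18=2ζωn → ζ=1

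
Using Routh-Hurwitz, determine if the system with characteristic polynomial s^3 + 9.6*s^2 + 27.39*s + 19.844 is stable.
Routh array:
s^3: [1, 27.39]; s^2: [9.6, 19.844]; s^1: [25.3229]; s^0: [19.844]
First column: [1, 9.6, 25.3229, 19.844]. Sign changes = 0.
Yes, stable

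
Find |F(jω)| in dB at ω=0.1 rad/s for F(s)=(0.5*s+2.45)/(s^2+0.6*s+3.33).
Substitute s = j*0.1: F(j0.1) = 0.737983 + 0.0017232j.
|F(j0.1)| = sqrt(Re² + Im²) = 0.738.
20*log₁₀(0.738) = -2.64 dB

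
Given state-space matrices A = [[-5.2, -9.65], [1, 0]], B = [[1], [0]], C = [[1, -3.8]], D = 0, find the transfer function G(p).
G(p) = C(pI - A)⁻¹B + D.
Characteristic polynomial det(pI - A) = p^2 + 5.2*p + 9.65.
Numerator from C·adj(pI-A)·B + D·det(pI-A) = p - 3.8.
G(p) = (p - 3.8)/(p^2 + 5.2*p + 9.65)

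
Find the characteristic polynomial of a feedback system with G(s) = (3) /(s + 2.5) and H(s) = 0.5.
Characteristic poly = G_den * H_den + G_num * H_num = (s + 2.5) + (1.5) = s + 4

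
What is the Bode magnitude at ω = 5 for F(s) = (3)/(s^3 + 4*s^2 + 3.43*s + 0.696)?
Substitute s = j*5: F(j5) = -0.0138609 + 0.0150538j.
|F(j5)| = sqrt(Re² + Im²) = 0.02046.
20*log₁₀(0.02046) = -33.78 dB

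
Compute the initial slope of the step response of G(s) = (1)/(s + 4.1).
IVT: y'(0⁺) = lim_{s→∞} s²·Y(s) = lim_{s→∞} s·G(s).
deg(num) = 0, deg(den) = 1, relative degree = 1, so s·G(s) → (leading num)/(leading den) = 1/1 = 1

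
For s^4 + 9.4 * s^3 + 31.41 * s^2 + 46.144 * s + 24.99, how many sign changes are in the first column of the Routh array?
Routh array:
s^4: [1, 31.41, 24.99]; s^3: [9.4, 46.144]; s^2: [26.5011, 24.99]; s^1: [37.28]; s^0: [24.99]
First column: [1, 9.4, 26.5011, 37.28, 24.99]. Sign changes = 0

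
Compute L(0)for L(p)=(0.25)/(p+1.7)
DC gain = L(0) = num(0)/den(0) = 0.25/1.7 = 0.1471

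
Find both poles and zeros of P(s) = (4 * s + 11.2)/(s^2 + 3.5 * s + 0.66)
Set denominator = 0: s^2 + 3.5*s + 0.66 = (s + 0.2)(s + 3.3) = 0 → Poles: -0.2, -3.3
Set numerator = 0: 4*s + 11.2 = 0 → Zeros: -2.8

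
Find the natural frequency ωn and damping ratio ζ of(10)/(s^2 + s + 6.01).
Underdamped: complex pole -0.5 + 2.4j. ωn = |pole| = 2.452, ζ = -Re(pole)/ωn = 0.204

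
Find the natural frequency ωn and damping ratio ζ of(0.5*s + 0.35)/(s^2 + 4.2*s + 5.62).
Underdamped: complex pole -2.1 + 1.1j. ωn = |pole| = 2.371, ζ = -Re(pole)/ωn = 0.8858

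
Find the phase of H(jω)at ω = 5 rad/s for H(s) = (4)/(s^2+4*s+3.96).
Substitute s = j*5: H(j5) = -0.0998716 - 0.094935j.
∠H(j5) = atan2(Im, Re) = atan2(-0.094935, -0.0998716) = -136.45°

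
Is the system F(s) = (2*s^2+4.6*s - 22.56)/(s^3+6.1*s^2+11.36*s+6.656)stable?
Denominator: s^3 + 6.1*s^2 + 11.36*s + 6.656 = (s + 1.6)(s + 1.3)(s + 3.2). Poles: -1.3, -1.6, -3.2. All Re(p)<0: Yes (stable)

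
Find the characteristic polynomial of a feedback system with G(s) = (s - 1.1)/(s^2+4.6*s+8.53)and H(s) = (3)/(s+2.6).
Characteristic poly = G_den * H_den + G_num * H_num = (s^3 + 7.2*s^2 + 20.49*s + 22.178) + (3*s - 3.3) = s^3 + 7.2*s^2 + 23.49*s + 18.878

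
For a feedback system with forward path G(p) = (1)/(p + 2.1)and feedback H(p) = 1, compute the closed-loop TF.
Closed-loop T = G/(1+GH).
Numerator: G_num * H_den = 1.
Denominator: G_den * H_den + G_num * H_num = (p + 2.1) + (1) = p + 3.1.
T(p) = (1)/(p + 3.1)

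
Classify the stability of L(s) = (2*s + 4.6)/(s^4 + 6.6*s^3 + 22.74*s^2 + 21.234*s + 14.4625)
Denominator: s^4 + 6.6*s^3 + 22.74*s^2 + 21.234*s + 14.4625 = (s^2 + 5.6*s + 16.25)(s^2 + s + 0.89). Poles: -0.5 + 0.8j, -0.5 - 0.8j, -2.8 + 2.9j, -2.8 - 2.9j. Stable (all poles in LHP)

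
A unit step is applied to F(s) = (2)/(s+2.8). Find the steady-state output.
FVT: lim_{t→∞} y(t) = lim_{s→0} s*Y(s) where Y(s) = F(s)/s.
= lim_{s→0} F(s) = F(0) = num(0)/den(0) = 2/2.8 = 0.7143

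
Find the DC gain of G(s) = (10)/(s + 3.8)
DC gain = G(0) = num(0)/den(0) = 10/3.8 = 2.632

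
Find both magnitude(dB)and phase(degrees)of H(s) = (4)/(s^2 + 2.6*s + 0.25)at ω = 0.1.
Substitute s = j*0.1: H(j0.1) = 7.66773 - 8.30671j.
|H| = 20*log₁₀(sqrt(Re²+Im²)) = 21.07 dB.
∠H = atan2(Im, Re) = -47.29°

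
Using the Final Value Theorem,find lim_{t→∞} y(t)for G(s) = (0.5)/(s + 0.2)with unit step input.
FVT: lim_{t→∞} y(t) = lim_{s→0} s*Y(s) where Y(s) = G(s)/s.
= lim_{s→0} G(s) = G(0) = num(0)/den(0) = 0.5/0.2 = 2.5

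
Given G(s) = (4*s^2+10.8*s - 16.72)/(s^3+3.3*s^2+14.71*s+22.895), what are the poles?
Set denominator = 0: s^3 + 3.3*s^2 + 14.71*s + 22.895 = (s + 1.9)(s^2 + 1.4*s + 12.05) = 0 → Poles: -0.7 + 3.4j, -0.7 - 3.4j, -1.9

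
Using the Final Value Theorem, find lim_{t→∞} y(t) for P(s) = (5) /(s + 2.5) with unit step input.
FVT: lim_{t→∞} y(t) = lim_{s→0} s*Y(s) where Y(s) = P(s)/s.
= lim_{s→0} P(s) = P(0) = num(0)/den(0) = 5/2.5 = 2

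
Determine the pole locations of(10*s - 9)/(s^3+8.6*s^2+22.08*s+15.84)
Set denominator = 0: s^3 + 8.6*s^2 + 22.08*s + 15.84 = (s + 3)(s + 4.4)(s + 1.2) = 0 → Poles: -1.2, -3, -4.4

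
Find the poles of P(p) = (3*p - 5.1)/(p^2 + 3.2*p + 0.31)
Set denominator = 0: p^2 + 3.2*p + 0.31 = (p + 3.1)(p + 0.1) = 0 → Poles: -0.1, -3.1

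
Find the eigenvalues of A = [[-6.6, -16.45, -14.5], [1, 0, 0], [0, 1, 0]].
Eigenvalues solve det(λI - A) = 0.
Characteristic polynomial: λ^3 + 6.6*λ^2 + 16.45*λ + 14.5 = 0.
Factor: (λ + 2)(λ^2 + 4.6*λ + 7.25) = 0.
Roots: -2, -2.3 + 1.4j, -2.3 - 1.4j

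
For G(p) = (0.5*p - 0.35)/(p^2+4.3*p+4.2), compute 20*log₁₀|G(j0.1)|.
Substitute p = j*0.1: G(j0.1) = -0.0814497 + 0.020292j.
|G(j0.1)| = sqrt(Re² + Im²) = 0.08394.
20*log₁₀(0.08394) = -21.52 dB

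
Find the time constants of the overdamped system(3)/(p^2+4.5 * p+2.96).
Overdamped: real poles at -3.7, -0.8. τ = -1/pole → τ₁ = 0.2703, τ₂ = 1.25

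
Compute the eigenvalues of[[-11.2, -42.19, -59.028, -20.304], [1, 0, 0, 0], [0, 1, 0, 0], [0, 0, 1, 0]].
Eigenvalues solve det(λI - A) = 0.
Characteristic polynomial: λ^4 + 11.2*λ^3 + 42.19*λ^2 + 59.028*λ + 20.304 = 0.
Factor: (λ + 3.6)(λ + 2.4)(λ + 0.5)(λ + 4.7) = 0.
Roots: -0.5, -2.4, -3.6, -4.7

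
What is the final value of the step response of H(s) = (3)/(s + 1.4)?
FVT: lim_{t→∞} y(t) = lim_{s→0} s*Y(s) where Y(s) = H(s)/s.
= lim_{s→0} H(s) = H(0) = num(0)/den(0) = 3/1.4 = 2.143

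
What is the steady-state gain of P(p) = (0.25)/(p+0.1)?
DC gain = P(0) = num(0)/den(0) = 0.25/0.1 = 2.5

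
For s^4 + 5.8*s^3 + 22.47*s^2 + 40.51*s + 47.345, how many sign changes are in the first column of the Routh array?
Routh array:
s^4: [1, 22.47, 47.345]; s^3: [5.8, 40.51]; s^2: [15.4855, 47.345]; s^1: [22.7772]; s^0: [47.345]
First column: [1, 5.8, 15.4855, 22.7772, 47.345]. Sign changes = 0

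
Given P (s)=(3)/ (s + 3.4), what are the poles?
Set denominator = 0: s + 3.4 = 0 → Poles: -3.4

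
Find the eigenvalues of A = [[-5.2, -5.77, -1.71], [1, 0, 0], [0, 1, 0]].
Eigenvalues solve det(λI - A) = 0.
Characteristic polynomial: λ^3 + 5.2*λ^2 + 5.77*λ + 1.71 = 0.
Factor: (λ + 3.8)(λ + 0.5)(λ + 0.9) = 0.
Roots: -0.5, -0.9, -3.8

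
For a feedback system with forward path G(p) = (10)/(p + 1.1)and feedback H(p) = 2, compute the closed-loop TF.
Closed-loop T = G/(1+GH).
Numerator: G_num * H_den = 10.
Denominator: G_den * H_den + G_num * H_num = (p + 1.1) + (20) = p + 21.1.
T(p) = (10)/(p + 21.1)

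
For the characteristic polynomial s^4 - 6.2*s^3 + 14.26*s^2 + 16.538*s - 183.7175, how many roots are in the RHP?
s^4 - 6.2*s^3 + 14.26*s^2 + 16.538*s - 183.7175 = (s + 2.5)(s - 4.3)(s^2 - 4.4*s + 17.09). Poles: -2.5, 2.2 + 3.5j, 2.2 - 3.5j, 4.3. RHP poles (Re>0): 3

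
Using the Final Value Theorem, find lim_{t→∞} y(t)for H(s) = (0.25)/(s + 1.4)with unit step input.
FVT: lim_{t→∞} y(t) = lim_{s→0} s*Y(s) where Y(s) = H(s)/s.
= lim_{s→0} H(s) = H(0) = num(0)/den(0) = 0.25/1.4 = 0.1786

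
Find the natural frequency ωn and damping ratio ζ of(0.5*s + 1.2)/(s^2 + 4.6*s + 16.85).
Underdamped: complex pole -2.3 + 3.4j. ωn = |pole| = 4.105, ζ = -Re(pole)/ωn = 0.5603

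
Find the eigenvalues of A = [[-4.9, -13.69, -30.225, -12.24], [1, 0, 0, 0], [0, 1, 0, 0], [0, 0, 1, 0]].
Eigenvalues solve det(λI - A) = 0.
Characteristic polynomial: λ^4 + 4.9*λ^3 + 13.69*λ^2 + 30.225*λ + 12.24 = 0.
Factor: (λ + 3.2)(λ + 0.5)(λ^2 + 1.2*λ + 7.65) = 0.
Roots: -0.5, -0.6 + 2.7j, -0.6 - 2.7j, -3.2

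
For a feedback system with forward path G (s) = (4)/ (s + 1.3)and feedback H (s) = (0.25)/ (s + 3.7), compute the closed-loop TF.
Closed-loop T = G/(1+GH).
Numerator: G_num * H_den = 4*s + 14.8.
Denominator: G_den * H_den + G_num * H_num = (s^2 + 5*s + 4.81) + (1) = s^2 + 5*s + 5.81.
T(s) = (4*s + 14.8)/(s^2 + 5*s + 5.81)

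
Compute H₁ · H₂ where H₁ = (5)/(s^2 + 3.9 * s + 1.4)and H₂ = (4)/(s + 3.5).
Series: H = H₁ · H₂ = (n₁·n₂)/(d₁·d₂).
Num: n₁·n₂ = 20. Den: d₁·d₂ = s^3 + 7.4*s^2 + 15.05*s + 4.9.
H(s) = (20)/(s^3 + 7.4*s^2 + 15.05*s + 4.9)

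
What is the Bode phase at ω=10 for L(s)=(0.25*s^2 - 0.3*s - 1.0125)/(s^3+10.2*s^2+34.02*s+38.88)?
Substitute s = j*10: L(j10) = 0.0196725 - 0.0101719j.
∠L(j10) = atan2(Im, Re) = atan2(-0.0101719, 0.0196725) = -27.34°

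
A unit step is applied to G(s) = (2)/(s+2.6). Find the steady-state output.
FVT: lim_{t→∞} y(t) = lim_{s→0} s*Y(s) where Y(s) = G(s)/s.
= lim_{s→0} G(s) = G(0) = num(0)/den(0) = 2/2.6 = 0.7692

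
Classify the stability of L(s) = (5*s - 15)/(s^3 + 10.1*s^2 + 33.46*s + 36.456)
Denominator: s^3 + 10.1*s^2 + 33.46*s + 36.456 = (s + 3.1)(s + 2.8)(s + 4.2). Poles: -2.8, -3.1, -4.2. Stable (all poles in LHP)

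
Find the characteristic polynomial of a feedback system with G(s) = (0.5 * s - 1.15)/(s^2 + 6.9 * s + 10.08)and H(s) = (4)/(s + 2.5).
Characteristic poly = G_den * H_den + G_num * H_num = (s^3 + 9.4*s^2 + 27.33*s + 25.2) + (2*s - 4.6) = s^3 + 9.4*s^2 + 29.33*s + 20.6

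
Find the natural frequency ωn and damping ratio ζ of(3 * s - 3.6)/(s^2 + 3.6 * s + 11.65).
Underdamped: complex pole -1.8 + 2.9j. ωn = |pole| = 3.413, ζ = -Re(pole)/ωn = 0.5274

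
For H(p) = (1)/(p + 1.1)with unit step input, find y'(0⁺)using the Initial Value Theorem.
IVT: y'(0⁺) = lim_{p→∞} p²·Y(p) = lim_{p→∞} p·H(p).
deg(num) = 0, deg(den) = 1, relative degree = 1, so p·H(p) → (leading num)/(leading den) = 1/1 = 1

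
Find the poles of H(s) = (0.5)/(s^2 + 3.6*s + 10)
Set denominator = 0: s^2 + 3.6*s + 10 = 0 → Poles: -1.8 + 2.6j, -1.8 - 2.6j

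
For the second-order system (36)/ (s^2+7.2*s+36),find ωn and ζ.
Standard form: ωn²/(s²+2ζωn·s+ωn²).
const=36=ωn² → ωn=6, s coeff=7.2=2ζωn → ζ=0.6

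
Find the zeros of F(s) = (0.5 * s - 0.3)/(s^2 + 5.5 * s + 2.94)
Set numerator = 0: 0.5*s - 0.3 = 0 → Zeros: 0.6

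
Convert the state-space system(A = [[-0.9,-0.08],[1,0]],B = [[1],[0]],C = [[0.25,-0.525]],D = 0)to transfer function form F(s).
F(s) = C(sI - A)⁻¹B + D.
Characteristic polynomial det(sI - A) = s^2 + 0.9*s + 0.08.
Numerator from C·adj(sI-A)·B + D·det(sI-A) = 0.25*s - 0.525.
F(s) = (0.25*s - 0.525)/(s^2 + 0.9*s + 0.08)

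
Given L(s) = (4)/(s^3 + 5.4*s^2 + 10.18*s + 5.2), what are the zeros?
Numerator is a nonzero constant (4) → Zeros: none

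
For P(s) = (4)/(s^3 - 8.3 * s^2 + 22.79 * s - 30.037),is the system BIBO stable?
Denominator: s^3 - 8.3*s^2 + 22.79*s - 30.037 = (s - 4.9)(s^2 - 3.4*s + 6.13). Poles: 1.7 + 1.8j, 1.7 - 1.8j, 4.9. All Re(p)<0: No (unstable)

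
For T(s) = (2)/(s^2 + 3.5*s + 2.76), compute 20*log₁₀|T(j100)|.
Substitute s = j*100: T(j100) = -0.00019981 - 6.99529e-06j.
|T(j100)| = sqrt(Re² + Im²) = 0.0001999.
20*log₁₀(0.0001999) = -73.98 dB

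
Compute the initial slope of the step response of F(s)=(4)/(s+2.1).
IVT: y'(0⁺) = lim_{s→∞} s²·Y(s) = lim_{s→∞} s·F(s).
deg(num) = 0, deg(den) = 1, relative degree = 1, so s·F(s) → (leading num)/(leading den) = 4/1 = 4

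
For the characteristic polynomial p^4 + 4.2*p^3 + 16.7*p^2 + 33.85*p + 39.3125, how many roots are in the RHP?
p^4 + 4.2*p^3 + 16.7*p^2 + 33.85*p + 39.3125 = (p^2 + p + 9.25)(p^2 + 3.2*p + 4.25). Poles: -0.5 + 3j, -0.5 - 3j, -1.6 + 1.3j, -1.6 - 1.3j. RHP poles (Re>0): 0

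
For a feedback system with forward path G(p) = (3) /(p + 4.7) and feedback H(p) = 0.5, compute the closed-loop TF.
Closed-loop T = G/(1+GH).
Numerator: G_num * H_den = 3.
Denominator: G_den * H_den + G_num * H_num = (p + 4.7) + (1.5) = p + 6.2.
T(p) = (3)/(p + 6.2)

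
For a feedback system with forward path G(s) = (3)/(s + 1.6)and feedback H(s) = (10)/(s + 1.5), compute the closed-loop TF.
Closed-loop T = G/(1+GH).
Numerator: G_num * H_den = 3*s + 4.5.
Denominator: G_den * H_den + G_num * H_num = (s^2 + 3.1*s + 2.4) + (30) = s^2 + 3.1*s + 32.4.
T(s) = (3*s + 4.5)/(s^2 + 3.1*s + 32.4)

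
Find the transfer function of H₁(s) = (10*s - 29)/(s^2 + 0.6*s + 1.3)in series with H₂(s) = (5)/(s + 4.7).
Series: H = H₁ · H₂ = (n₁·n₂)/(d₁·d₂).
Num: n₁·n₂ = 50*s - 145. Den: d₁·d₂ = s^3 + 5.3*s^2 + 4.12*s + 6.11.
H(s) = (50*s - 145)/(s^3 + 5.3*s^2 + 4.12*s + 6.11)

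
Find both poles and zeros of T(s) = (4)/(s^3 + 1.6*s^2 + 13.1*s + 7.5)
Set denominator = 0: s^3 + 1.6*s^2 + 13.1*s + 7.5 = (s + 0.6)(s^2 + s + 12.5) = 0 → Poles: -0.5 + 3.5j, -0.5 - 3.5j, -0.6
Numerator is a nonzero constant (4) → Zeros: none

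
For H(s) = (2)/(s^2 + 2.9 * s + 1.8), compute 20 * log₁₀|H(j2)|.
Substitute s = j*2: H(j2) = -0.114345 - 0.301455j.
|H(j2)| = sqrt(Re² + Im²) = 0.3224.
20*log₁₀(0.3224) = -9.83 dB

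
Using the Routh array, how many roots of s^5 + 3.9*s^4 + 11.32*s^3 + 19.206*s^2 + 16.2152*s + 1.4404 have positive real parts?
Routh array:
s^5: [1, 11.32, 16.2152]; s^4: [3.9, 19.206, 1.4404]; s^3: [6.39538, 15.8459]; s^2: [9.54296, 1.4404]; s^1: [14.8806]; s^0: [1.4404]
First column: [1, 3.9, 6.39538, 9.54296, 14.8806, 1.4404]. Sign changes = RHP roots = 0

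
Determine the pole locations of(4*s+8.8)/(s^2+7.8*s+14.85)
Set denominator = 0: s^2 + 7.8*s + 14.85 = (s + 4.5)(s + 3.3) = 0 → Poles: -3.3, -4.5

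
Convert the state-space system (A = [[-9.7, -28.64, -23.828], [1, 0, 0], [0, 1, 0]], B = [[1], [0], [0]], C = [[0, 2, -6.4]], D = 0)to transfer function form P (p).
P(p) = C(pI - A)⁻¹B + D.
Characteristic polynomial det(pI - A) = p^3 + 9.7*p^2 + 28.64*p + 23.828.
Numerator from C·adj(pI-A)·B + D·det(pI-A) = 2*p - 6.4.
P(p) = (2*p - 6.4)/(p^3 + 9.7*p^2 + 28.64*p + 23.828)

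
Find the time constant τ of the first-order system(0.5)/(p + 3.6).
First-order system: τ = -1/pole. Pole = -3.6. τ = -1/(-3.6) = 0.2778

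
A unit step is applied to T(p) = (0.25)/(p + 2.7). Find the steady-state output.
FVT: lim_{t→∞} y(t) = lim_{p→0} p*Y(p) where Y(p) = T(p)/p.
= lim_{p→0} T(p) = T(0) = num(0)/den(0) = 0.25/2.7 = 0.09259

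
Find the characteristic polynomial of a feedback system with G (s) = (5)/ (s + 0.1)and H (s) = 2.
Characteristic poly = G_den * H_den + G_num * H_num = (s + 0.1) + (10) = s + 10.1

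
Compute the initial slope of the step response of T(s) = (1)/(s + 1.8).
IVT: y'(0⁺) = lim_{s→∞} s²·Y(s) = lim_{s→∞} s·T(s).
deg(num) = 0, deg(den) = 1, relative degree = 1, so s·T(s) → (leading num)/(leading den) = 1/1 = 1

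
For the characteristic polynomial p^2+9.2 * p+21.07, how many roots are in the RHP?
p^2 + 9.2*p + 21.07 = (p + 4.3)(p + 4.9). Poles: -4.3, -4.9. RHP poles (Re>0): 0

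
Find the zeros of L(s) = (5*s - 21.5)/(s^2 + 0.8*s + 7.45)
Set numerator = 0: 5*s - 21.5 = 0 → Zeros: 4.3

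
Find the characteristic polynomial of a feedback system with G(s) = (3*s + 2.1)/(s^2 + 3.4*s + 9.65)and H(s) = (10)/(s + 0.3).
Characteristic poly = G_den * H_den + G_num * H_num = (s^3 + 3.7*s^2 + 10.67*s + 2.895) + (30*s + 21) = s^3 + 3.7*s^2 + 40.67*s + 23.895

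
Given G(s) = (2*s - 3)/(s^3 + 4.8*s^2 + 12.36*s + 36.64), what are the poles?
Set denominator = 0: s^3 + 4.8*s^2 + 12.36*s + 36.64 = (s + 4)(s^2 + 0.8*s + 9.16) = 0 → Poles: -0.4 + 3j, -0.4 - 3j, -4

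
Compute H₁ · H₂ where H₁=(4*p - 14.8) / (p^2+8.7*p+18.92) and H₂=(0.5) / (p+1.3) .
Series: H = H₁ · H₂ = (n₁·n₂)/(d₁·d₂).
Num: n₁·n₂ = 2*p - 7.4. Den: d₁·d₂ = p^3 + 10*p^2 + 30.23*p + 24.596.
H(p) = (2*p - 7.4)/(p^3 + 10*p^2 + 30.23*p + 24.596)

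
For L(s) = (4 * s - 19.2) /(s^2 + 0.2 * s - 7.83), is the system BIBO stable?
Denominator: s^2 + 0.2*s - 7.83 = (s - 2.7)(s + 2.9). Poles: -2.9, 2.7. All Re(p)<0: No (unstable)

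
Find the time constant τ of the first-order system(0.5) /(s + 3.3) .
First-order system: τ = -1/pole. Pole = -3.3. τ = -1/(-3.3) = 0.303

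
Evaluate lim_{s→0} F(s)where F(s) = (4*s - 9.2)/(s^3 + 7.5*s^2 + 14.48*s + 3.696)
DC gain = F(0) = num(0)/den(0) = -9.2/3.696 = -2.489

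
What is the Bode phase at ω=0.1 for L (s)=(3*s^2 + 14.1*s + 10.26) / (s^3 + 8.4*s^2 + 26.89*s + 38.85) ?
Substitute s = j*0.1: L(j0.1) = 0.265138 + 0.0179876j.
∠L(j0.1) = atan2(Im, Re) = atan2(0.0179876, 0.265138) = 3.88°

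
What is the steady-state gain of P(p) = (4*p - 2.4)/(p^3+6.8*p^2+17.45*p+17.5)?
DC gain = P(0) = num(0)/den(0) = -2.4/17.5 = -0.1371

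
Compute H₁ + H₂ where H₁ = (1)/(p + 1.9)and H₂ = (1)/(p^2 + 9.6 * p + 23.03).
Parallel: H = H₁ + H₂ = (n₁·d₂ + n₂·d₁)/(d₁·d₂).
n₁·d₂ = p^2 + 9.6*p + 23.03. n₂·d₁ = p + 1.9. Sum = p^2 + 10.6*p + 24.93. d₁·d₂ = p^3 + 11.5*p^2 + 41.27*p + 43.757.
H(p) = (p^2 + 10.6*p + 24.93)/(p^3 + 11.5*p^2 + 41.27*p + 43.757)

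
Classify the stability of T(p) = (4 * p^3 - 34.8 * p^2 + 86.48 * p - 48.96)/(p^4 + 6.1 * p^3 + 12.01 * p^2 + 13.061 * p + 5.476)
Denominator: p^4 + 6.1*p^3 + 12.01*p^2 + 13.061*p + 5.476 = (p + 3.7)(p + 0.8)(p^2 + 1.6*p + 1.85). Poles: -0.8, -0.8 + 1.1j, -0.8 - 1.1j, -3.7. Stable (all poles in LHP)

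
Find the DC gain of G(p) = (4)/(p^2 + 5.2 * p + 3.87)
DC gain = G(0) = num(0)/den(0) = 4/3.87 = 1.034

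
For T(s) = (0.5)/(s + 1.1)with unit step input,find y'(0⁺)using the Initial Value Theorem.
IVT: y'(0⁺) = lim_{s→∞} s²·Y(s) = lim_{s→∞} s·T(s).
deg(num) = 0, deg(den) = 1, relative degree = 1, so s·T(s) → (leading num)/(leading den) = 0.5/1 = 0.5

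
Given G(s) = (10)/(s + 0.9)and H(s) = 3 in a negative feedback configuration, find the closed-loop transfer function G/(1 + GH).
Closed-loop T = G/(1+GH).
Numerator: G_num * H_den = 10.
Denominator: G_den * H_den + G_num * H_num = (s + 0.9) + (30) = s + 30.9.
T(s) = (10)/(s + 30.9)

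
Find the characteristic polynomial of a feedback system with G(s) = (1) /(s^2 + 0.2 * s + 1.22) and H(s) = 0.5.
Characteristic poly = G_den * H_den + G_num * H_num = (s^2 + 0.2*s + 1.22) + (0.5) = s^2 + 0.2*s + 1.72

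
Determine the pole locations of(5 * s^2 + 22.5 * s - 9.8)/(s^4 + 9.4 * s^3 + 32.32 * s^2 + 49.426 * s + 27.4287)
Set denominator = 0: s^4 + 9.4*s^3 + 32.32*s^2 + 49.426*s + 27.4287 = (s + 1.3)(s + 3.9)(s^2 + 4.2*s + 5.41) = 0 → Poles: -1.3, -2.1 + 1j, -2.1 - 1j, -3.9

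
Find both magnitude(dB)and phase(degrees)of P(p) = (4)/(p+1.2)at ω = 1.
Substitute p = j*1: P(j1) = 1.96721 - 1.63934j.
|P| = 20*log₁₀(sqrt(Re²+Im²)) = 8.17 dB.
∠P = atan2(Im, Re) = -39.81°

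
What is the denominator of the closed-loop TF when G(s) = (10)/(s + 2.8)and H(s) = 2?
Characteristic poly = G_den * H_den + G_num * H_num = (s + 2.8) + (20) = s + 22.8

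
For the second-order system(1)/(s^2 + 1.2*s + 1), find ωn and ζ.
Standard form: ωn²/(s²+2ζωn·s+ωn²).
const=1=ωn² → ωn=1, s coeff=1.2=2ζωn → ζ=0.6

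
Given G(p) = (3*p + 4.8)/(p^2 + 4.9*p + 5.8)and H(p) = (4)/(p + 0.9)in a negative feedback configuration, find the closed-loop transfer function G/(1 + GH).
Closed-loop T = G/(1+GH).
Numerator: G_num * H_den = 3*p^2 + 7.5*p + 4.32.
Denominator: G_den * H_den + G_num * H_num = (p^3 + 5.8*p^2 + 10.21*p + 5.22) + (12*p + 19.2) = p^3 + 5.8*p^2 + 22.21*p + 24.42.
T(p) = (3*p^2 + 7.5*p + 4.32)/(p^3 + 5.8*p^2 + 22.21*p + 24.42)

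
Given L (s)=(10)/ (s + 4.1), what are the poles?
Set denominator = 0: s + 4.1 = 0 → Poles: -4.1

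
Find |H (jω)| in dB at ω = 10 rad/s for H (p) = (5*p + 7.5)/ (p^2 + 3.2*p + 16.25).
Substitute p = j*10: H(j10) = 0.120909 - 0.550817j.
|H(j10)| = sqrt(Re² + Im²) = 0.5639.
20*log₁₀(0.5639) = -4.98 dB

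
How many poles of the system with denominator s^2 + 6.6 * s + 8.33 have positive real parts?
s^2 + 6.6*s + 8.33 = (s + 1.7)(s + 4.9). Poles: -1.7, -4.9. RHP poles (Re>0): 0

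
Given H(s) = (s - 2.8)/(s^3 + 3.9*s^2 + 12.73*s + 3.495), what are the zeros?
Set numerator = 0: s - 2.8 = 0 → Zeros: 2.8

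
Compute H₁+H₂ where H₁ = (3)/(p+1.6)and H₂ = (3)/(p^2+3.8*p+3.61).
Parallel: H = H₁ + H₂ = (n₁·d₂ + n₂·d₁)/(d₁·d₂).
n₁·d₂ = 3*p^2 + 11.4*p + 10.83. n₂·d₁ = 3*p + 4.8. Sum = 3*p^2 + 14.4*p + 15.63. d₁·d₂ = p^3 + 5.4*p^2 + 9.69*p + 5.776.
H(p) = (3*p^2 + 14.4*p + 15.63)/(p^3 + 5.4*p^2 + 9.69*p + 5.776)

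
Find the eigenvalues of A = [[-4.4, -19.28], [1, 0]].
Eigenvalues solve det(λI - A) = 0.
Characteristic polynomial: λ^2 + 4.4*λ + 19.28 = 0.
Roots: -2.2 + 3.8j, -2.2 - 3.8j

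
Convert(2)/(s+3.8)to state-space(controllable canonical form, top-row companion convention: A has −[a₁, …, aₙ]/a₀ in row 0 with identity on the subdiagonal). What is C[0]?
Reachable canonical form: C = numerator coefficients (right-aligned, zero-padded to length n).
num = 2, C = [[2]].
C[0] = 2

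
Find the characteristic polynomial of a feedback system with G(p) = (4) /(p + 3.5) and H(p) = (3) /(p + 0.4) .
Characteristic poly = G_den * H_den + G_num * H_num = (p^2 + 3.9*p + 1.4) + (12) = p^2 + 3.9*p + 13.4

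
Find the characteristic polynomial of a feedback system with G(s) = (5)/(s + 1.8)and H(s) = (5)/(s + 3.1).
Characteristic poly = G_den * H_den + G_num * H_num = (s^2 + 4.9*s + 5.58) + (25) = s^2 + 4.9*s + 30.58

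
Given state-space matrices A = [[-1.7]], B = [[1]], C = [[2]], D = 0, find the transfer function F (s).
F(s) = C(sI - A)⁻¹B + D.
Characteristic polynomial det(sI - A) = s + 1.7.
Numerator from C·adj(sI-A)·B + D·det(sI-A) = 2.
F(s) = (2)/(s + 1.7)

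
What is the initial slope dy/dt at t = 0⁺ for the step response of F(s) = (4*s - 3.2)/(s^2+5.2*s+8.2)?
IVT: y'(0⁺) = lim_{s→∞} s²·Y(s) = lim_{s→∞} s·F(s).
deg(num) = 1, deg(den) = 2, relative degree = 1, so s·F(s) → (leading num)/(leading den) = 4/1 = 4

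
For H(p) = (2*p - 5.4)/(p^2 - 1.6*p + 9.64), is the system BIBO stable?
Denominator: p^2 - 1.6*p + 9.64. Poles: 0.8 + 3j, 0.8 - 3j. All Re(p)<0: No (unstable)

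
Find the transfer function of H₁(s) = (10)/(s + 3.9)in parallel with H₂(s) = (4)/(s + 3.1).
Parallel: H = H₁ + H₂ = (n₁·d₂ + n₂·d₁)/(d₁·d₂).
n₁·d₂ = 10*s + 31. n₂·d₁ = 4*s + 15.6. Sum = 14*s + 46.6. d₁·d₂ = s^2 + 7*s + 12.09.
H(s) = (14*s + 46.6)/(s^2 + 7*s + 12.09)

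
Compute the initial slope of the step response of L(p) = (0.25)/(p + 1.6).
IVT: y'(0⁺) = lim_{p→∞} p²·Y(p) = lim_{p→∞} p·L(p).
deg(num) = 0, deg(den) = 1, relative degree = 1, so p·L(p) → (leading num)/(leading den) = 0.25/1 = 0.25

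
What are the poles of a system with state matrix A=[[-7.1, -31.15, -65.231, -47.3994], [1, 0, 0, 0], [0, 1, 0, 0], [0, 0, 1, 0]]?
Eigenvalues solve det(λI - A) = 0.
Characteristic polynomial: λ^4 + 7.1*λ^3 + 31.15*λ^2 + 65.231*λ + 47.3994 = 0.
Factor: (λ + 1.8)(λ + 1.7)(λ^2 + 3.6*λ + 15.49) = 0.
Roots: -1.7, -1.8, -1.8 + 3.5j, -1.8 - 3.5j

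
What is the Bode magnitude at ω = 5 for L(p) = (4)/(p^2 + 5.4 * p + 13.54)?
Substitute p = j*5: L(j5) = -0.0532818 - 0.125533j.
|L(j5)| = sqrt(Re² + Im²) = 0.1364.
20*log₁₀(0.1364) = -17.31 dB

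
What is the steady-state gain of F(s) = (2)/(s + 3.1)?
DC gain = F(0) = num(0)/den(0) = 2/3.1 = 0.6452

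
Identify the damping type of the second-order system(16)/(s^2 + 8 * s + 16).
Standard form: ωn²/(s²+2ζωn·s+ωn²) gives ωn=4, ζ=1.
Critically damped (ζ = 1)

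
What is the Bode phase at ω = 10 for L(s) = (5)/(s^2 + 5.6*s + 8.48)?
Substitute s = j*10: L(j10) = -0.0397501 - 0.0243226j.
∠L(j10) = atan2(Im, Re) = atan2(-0.0243226, -0.0397501) = -148.54°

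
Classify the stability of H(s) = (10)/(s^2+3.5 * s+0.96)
Denominator: s^2 + 3.5*s + 0.96 = (s + 3.2)(s + 0.3). Poles: -0.3, -3.2. Stable (all poles in LHP)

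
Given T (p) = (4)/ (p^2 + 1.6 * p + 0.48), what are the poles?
Set denominator = 0: p^2 + 1.6*p + 0.48 = (p + 0.4)(p + 1.2) = 0 → Poles: -0.4, -1.2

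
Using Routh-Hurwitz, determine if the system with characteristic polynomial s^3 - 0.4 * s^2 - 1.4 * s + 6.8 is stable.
Routh array:
s^3: [1, -1.4]; s^2: [-0.4, 6.8]; s^1: [15.6]; s^0: [6.8]
First column: [1, -0.4, 15.6, 6.8]. Sign changes = 2.
No, unstable (2 RHP root(s))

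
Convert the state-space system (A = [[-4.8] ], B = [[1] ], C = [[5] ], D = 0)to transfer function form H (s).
H(s) = C(sI - A)⁻¹B + D.
Characteristic polynomial det(sI - A) = s + 4.8.
Numerator from C·adj(sI-A)·B + D·det(sI-A) = 5.
H(s) = (5)/(s + 4.8)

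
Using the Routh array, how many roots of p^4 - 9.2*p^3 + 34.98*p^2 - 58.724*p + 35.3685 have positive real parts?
Routh array:
p^4: [1, 34.98, 35.3685]; p^3: [-9.2, -58.724]; p^2: [28.597, 35.3685]; p^1: [-47.3455]; p^0: [35.3685]
First column: [1, -9.2, 28.597, -47.3455, 35.3685]. Sign changes = RHP roots = 4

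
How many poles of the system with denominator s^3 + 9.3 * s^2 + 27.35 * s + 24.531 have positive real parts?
s^3 + 9.3*s^2 + 27.35*s + 24.531 = (s + 1.7)(s + 3.9)(s + 3.7). Poles: -1.7, -3.7, -3.9. RHP poles (Re>0): 0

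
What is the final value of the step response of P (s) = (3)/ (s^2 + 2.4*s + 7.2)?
FVT: lim_{t→∞} y(t) = lim_{s→0} s*Y(s) where Y(s) = P(s)/s.
= lim_{s→0} P(s) = P(0) = num(0)/den(0) = 3/7.2 = 0.4167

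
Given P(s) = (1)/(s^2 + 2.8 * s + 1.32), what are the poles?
Set denominator = 0: s^2 + 2.8*s + 1.32 = (s + 2.2)(s + 0.6) = 0 → Poles: -0.6, -2.2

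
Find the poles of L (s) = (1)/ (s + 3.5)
Set denominator = 0: s + 3.5 = 0 → Poles: -3.5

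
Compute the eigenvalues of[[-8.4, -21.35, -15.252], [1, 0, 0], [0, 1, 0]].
Eigenvalues solve det(λI - A) = 0.
Characteristic polynomial: λ^3 + 8.4*λ^2 + 21.35*λ + 15.252 = 0.
Factor: (λ + 3.1)(λ + 1.2)(λ + 4.1) = 0.
Roots: -1.2, -3.1, -4.1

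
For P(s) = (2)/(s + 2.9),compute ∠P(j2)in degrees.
Substitute s = j*2: P(j2) = 0.467365 - 0.322321j.
∠P(j2) = atan2(Im, Re) = atan2(-0.322321, 0.467365) = -34.59°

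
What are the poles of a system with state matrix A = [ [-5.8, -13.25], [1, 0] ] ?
Eigenvalues solve det(λI - A) = 0.
Characteristic polynomial: λ^2 + 5.8*λ + 13.25 = 0.
Roots: -2.9 + 2.2j, -2.9 - 2.2j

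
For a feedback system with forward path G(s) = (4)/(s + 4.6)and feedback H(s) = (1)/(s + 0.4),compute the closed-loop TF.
Closed-loop T = G/(1+GH).
Numerator: G_num * H_den = 4*s + 1.6.
Denominator: G_den * H_den + G_num * H_num = (s^2 + 5*s + 1.84) + (4) = s^2 + 5*s + 5.84.
T(s) = (4*s + 1.6)/(s^2 + 5*s + 5.84)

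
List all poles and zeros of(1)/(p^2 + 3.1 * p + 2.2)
Set denominator = 0: p^2 + 3.1*p + 2.2 = (p + 1.1)(p + 2) = 0 → Poles: -1.1, -2
Numerator is a nonzero constant (1) → Zeros: none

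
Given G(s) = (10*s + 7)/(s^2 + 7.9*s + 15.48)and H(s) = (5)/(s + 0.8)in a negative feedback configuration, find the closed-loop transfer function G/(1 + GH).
Closed-loop T = G/(1+GH).
Numerator: G_num * H_den = 10*s^2 + 15*s + 5.6.
Denominator: G_den * H_den + G_num * H_num = (s^3 + 8.7*s^2 + 21.8*s + 12.384) + (50*s + 35) = s^3 + 8.7*s^2 + 71.8*s + 47.384.
T(s) = (10*s^2 + 15*s + 5.6)/(s^3 + 8.7*s^2 + 71.8*s + 47.384)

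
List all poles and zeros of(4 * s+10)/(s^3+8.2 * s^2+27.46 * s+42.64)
Set denominator = 0: s^3 + 8.2*s^2 + 27.46*s + 42.64 = (s + 4)(s^2 + 4.2*s + 10.66) = 0 → Poles: -2.1 + 2.5j, -2.1 - 2.5j, -4
Set numerator = 0: 4*s + 10 = 0 → Zeros: -2.5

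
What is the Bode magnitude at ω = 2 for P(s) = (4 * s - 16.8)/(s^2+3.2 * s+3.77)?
Substitute s = j*2: P(j2) = 1.3426 + 2.57675j.
|P(j2)| = sqrt(Re² + Im²) = 2.906.
20*log₁₀(2.906) = 9.26 dB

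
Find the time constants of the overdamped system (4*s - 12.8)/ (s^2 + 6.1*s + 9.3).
Overdamped: real poles at -3, -3.1. τ = -1/pole → τ₁ = 0.3333, τ₂ = 0.3226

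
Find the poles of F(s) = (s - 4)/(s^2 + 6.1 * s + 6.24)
Set denominator = 0: s^2 + 6.1*s + 6.24 = (s + 4.8)(s + 1.3) = 0 → Poles: -1.3, -4.8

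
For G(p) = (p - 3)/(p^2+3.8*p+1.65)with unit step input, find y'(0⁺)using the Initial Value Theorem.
IVT: y'(0⁺) = lim_{p→∞} p²·Y(p) = lim_{p→∞} p·G(p).
deg(num) = 1, deg(den) = 2, relative degree = 1, so p·G(p) → (leading num)/(leading den) = 1/1 = 1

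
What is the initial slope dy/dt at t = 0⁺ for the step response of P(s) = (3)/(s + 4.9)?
IVT: y'(0⁺) = lim_{s→∞} s²·Y(s) = lim_{s→∞} s·P(s).
deg(num) = 0, deg(den) = 1, relative degree = 1, so s·P(s) → (leading num)/(leading den) = 3/1 = 3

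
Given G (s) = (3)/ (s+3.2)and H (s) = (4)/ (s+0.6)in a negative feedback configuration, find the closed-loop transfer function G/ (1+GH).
Closed-loop T = G/(1+GH).
Numerator: G_num * H_den = 3*s + 1.8.
Denominator: G_den * H_den + G_num * H_num = (s^2 + 3.8*s + 1.92) + (12) = s^2 + 3.8*s + 13.92.
T(s) = (3*s + 1.8)/(s^2 + 3.8*s + 13.92)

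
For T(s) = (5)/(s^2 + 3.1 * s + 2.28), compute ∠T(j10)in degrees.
Substitute s = j*10: T(j10) = -0.0464882 - 0.0147476j.
∠T(j10) = atan2(Im, Re) = atan2(-0.0147476, -0.0464882) = -162.40°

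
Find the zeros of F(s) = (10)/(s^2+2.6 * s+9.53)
Numerator is a nonzero constant (10) → Zeros: none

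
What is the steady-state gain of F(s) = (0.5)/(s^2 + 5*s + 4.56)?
DC gain = F(0) = num(0)/den(0) = 0.5/4.56 = 0.1096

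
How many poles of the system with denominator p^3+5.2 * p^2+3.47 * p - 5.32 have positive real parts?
p^3 + 5.2*p^2 + 3.47*p - 5.32 = (p - 0.7)(p + 1.9)(p + 4). Poles: -1.9, -4, 0.7. RHP poles (Re>0): 1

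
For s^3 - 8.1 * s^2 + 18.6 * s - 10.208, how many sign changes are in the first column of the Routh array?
Routh array:
s^3: [1, 18.6]; s^2: [-8.1, -10.208]; s^1: [17.3398]; s^0: [-10.208]
First column: [1, -8.1, 17.3398, -10.208]. Sign changes = 3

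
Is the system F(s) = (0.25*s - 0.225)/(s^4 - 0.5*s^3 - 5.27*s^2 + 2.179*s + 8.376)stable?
Denominator: s^4 - 0.5*s^3 - 5.27*s^2 + 2.179*s + 8.376 = (s + 1.6)(s + 1.5)(s^2 - 3.6*s + 3.49). Poles: -1.5, -1.6, 1.8 + 0.5j, 1.8 - 0.5j. All Re(p)<0: No (unstable)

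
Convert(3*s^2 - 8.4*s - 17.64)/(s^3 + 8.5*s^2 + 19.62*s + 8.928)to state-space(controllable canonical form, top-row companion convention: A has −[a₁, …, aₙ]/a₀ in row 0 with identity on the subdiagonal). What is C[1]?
Reachable canonical form: C = numerator coefficients (right-aligned, zero-padded to length n).
num = 3*s^2 - 8.4*s - 17.64, C = [[3, -8.4, -17.64]].
C[1] = -8.4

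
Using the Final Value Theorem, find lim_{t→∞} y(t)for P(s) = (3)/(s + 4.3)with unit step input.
FVT: lim_{t→∞} y(t) = lim_{s→0} s*Y(s) where Y(s) = P(s)/s.
= lim_{s→0} P(s) = P(0) = num(0)/den(0) = 3/4.3 = 0.6977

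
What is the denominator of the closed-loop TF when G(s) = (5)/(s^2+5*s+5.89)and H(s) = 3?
Characteristic poly = G_den * H_den + G_num * H_num = (s^2 + 5*s + 5.89) + (15) = s^2 + 5*s + 20.89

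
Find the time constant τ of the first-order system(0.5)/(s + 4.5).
First-order system: τ = -1/pole. Pole = -4.5. τ = -1/(-4.5) = 0.2222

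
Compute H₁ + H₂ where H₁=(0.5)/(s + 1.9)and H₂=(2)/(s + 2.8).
Parallel: H = H₁ + H₂ = (n₁·d₂ + n₂·d₁)/(d₁·d₂).
n₁·d₂ = 0.5*s + 1.4. n₂·d₁ = 2*s + 3.8. Sum = 2.5*s + 5.2. d₁·d₂ = s^2 + 4.7*s + 5.32.
H(s) = (2.5*s + 5.2)/(s^2 + 4.7*s + 5.32)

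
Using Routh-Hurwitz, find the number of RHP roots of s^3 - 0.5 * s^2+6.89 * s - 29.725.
Routh array:
s^3: [1, 6.89]; s^2: [-0.5, -29.725]; s^1: [-52.56]; s^0: [-29.725]
First column: [1, -0.5, -52.56, -29.725]. Sign changes = RHP roots = 1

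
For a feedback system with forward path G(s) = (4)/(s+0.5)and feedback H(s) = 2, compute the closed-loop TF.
Closed-loop T = G/(1+GH).
Numerator: G_num * H_den = 4.
Denominator: G_den * H_den + G_num * H_num = (s + 0.5) + (8) = s + 8.5.
T(s) = (4)/(s + 8.5)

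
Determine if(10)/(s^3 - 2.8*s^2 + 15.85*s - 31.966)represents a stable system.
Denominator: s^3 - 2.8*s^2 + 15.85*s - 31.966 = (s - 2.2)(s^2 - 0.6*s + 14.53). Poles: 0.3 + 3.8j, 0.3 - 3.8j, 2.2. All Re(p)<0: No (unstable)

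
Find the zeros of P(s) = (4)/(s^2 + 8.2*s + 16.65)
Numerator is a nonzero constant (4) → Zeros: none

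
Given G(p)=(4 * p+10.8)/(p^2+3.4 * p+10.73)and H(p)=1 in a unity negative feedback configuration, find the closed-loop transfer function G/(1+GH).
Closed-loop T = G/(1+GH).
Numerator: G_num * H_den = 4*p + 10.8.
Denominator: G_den * H_den + G_num * H_num = (p^2 + 3.4*p + 10.73) + (4*p + 10.8) = p^2 + 7.4*p + 21.53.
T(p) = (4*p + 10.8)/(p^2 + 7.4*p + 21.53)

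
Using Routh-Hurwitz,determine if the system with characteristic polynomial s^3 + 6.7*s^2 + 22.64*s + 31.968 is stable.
Routh array:
s^3: [1, 22.64]; s^2: [6.7, 31.968]; s^1: [17.8687]; s^0: [31.968]
First column: [1, 6.7, 17.8687, 31.968]. Sign changes = 0.
Yes, stable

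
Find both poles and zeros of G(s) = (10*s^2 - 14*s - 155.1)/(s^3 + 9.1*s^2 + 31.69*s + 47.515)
Set denominator = 0: s^3 + 9.1*s^2 + 31.69*s + 47.515 = (s + 4.3)(s^2 + 4.8*s + 11.05) = 0 → Poles: -2.4 + 2.3j, -2.4 - 2.3j, -4.3
Set numerator = 0: 10*s^2 - 14*s - 155.1 = 10*(s - 4.7)(s + 3.3) = 0 → Zeros: -3.3, 4.7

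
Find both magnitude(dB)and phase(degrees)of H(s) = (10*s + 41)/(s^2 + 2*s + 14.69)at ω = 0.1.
Substitute s = j*0.1: H(j0.1) = 2.79333 + 0.0300637j.
|H| = 20*log₁₀(sqrt(Re²+Im²)) = 8.92 dB.
∠H = atan2(Im, Re) = 0.62°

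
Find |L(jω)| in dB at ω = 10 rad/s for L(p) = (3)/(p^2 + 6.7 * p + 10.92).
Substitute p = j*10: L(j10) = -0.0215096 - 0.016178j.
|L(j10)| = sqrt(Re² + Im²) = 0.02691.
20*log₁₀(0.02691) = -31.40 dB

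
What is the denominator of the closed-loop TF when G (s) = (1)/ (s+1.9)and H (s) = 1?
Characteristic poly = G_den * H_den + G_num * H_num = (s + 1.9) + (1) = s + 2.9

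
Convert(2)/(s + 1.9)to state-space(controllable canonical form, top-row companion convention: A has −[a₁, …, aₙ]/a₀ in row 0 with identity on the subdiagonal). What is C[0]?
Reachable canonical form: C = numerator coefficients (right-aligned, zero-padded to length n).
num = 2, C = [[2]].
C[0] = 2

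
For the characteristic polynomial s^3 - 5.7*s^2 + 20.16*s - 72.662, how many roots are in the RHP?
s^3 - 5.7*s^2 + 20.16*s - 72.662 = (s - 4.7)(s^2 - s + 15.46). Poles: 0.5 + 3.9j, 0.5 - 3.9j, 4.7. RHP poles (Re>0): 3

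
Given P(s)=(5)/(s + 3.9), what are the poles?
Set denominator = 0: s + 3.9 = 0 → Poles: -3.9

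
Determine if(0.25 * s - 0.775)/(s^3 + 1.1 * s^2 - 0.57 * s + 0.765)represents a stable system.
Denominator: s^3 + 1.1*s^2 - 0.57*s + 0.765 = (s + 1.7)(s^2 - 0.6*s + 0.45). Poles: -1.7, 0.3 + 0.6j, 0.3 - 0.6j. All Re(p)<0: No (unstable)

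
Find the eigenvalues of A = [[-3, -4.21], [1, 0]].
Eigenvalues solve det(λI - A) = 0.
Characteristic polynomial: λ^2 + 3*λ + 4.21 = 0.
Roots: -1.5 + 1.4j, -1.5 - 1.4j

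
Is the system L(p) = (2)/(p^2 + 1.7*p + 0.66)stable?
Denominator: p^2 + 1.7*p + 0.66 = (p + 1.1)(p + 0.6). Poles: -0.6, -1.1. All Re(p)<0: Yes (stable)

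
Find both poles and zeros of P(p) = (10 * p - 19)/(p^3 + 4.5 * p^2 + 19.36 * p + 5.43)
Set denominator = 0: p^3 + 4.5*p^2 + 19.36*p + 5.43 = (p + 0.3)(p^2 + 4.2*p + 18.1) = 0 → Poles: -0.3, -2.1 + 3.7j, -2.1 - 3.7j
Set numerator = 0: 10*p - 19 = 0 → Zeros: 1.9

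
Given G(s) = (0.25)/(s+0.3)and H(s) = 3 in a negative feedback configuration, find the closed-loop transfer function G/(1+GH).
Closed-loop T = G/(1+GH).
Numerator: G_num * H_den = 0.25.
Denominator: G_den * H_den + G_num * H_num = (s + 0.3) + (0.75) = s + 1.05.
T(s) = (0.25)/(s + 1.05)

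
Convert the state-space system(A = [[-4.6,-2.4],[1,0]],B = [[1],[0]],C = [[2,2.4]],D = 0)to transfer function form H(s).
H(s) = C(sI - A)⁻¹B + D.
Characteristic polynomial det(sI - A) = s^2 + 4.6*s + 2.4.
Numerator from C·adj(sI-A)·B + D·det(sI-A) = 2*s + 2.4.
H(s) = (2*s + 2.4)/(s^2 + 4.6*s + 2.4)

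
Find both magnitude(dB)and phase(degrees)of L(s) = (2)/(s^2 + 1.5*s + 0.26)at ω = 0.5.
Substitute s = j*0.5: L(j0.5) = 0.0355492 - 2.66619j.
|L| = 20*log₁₀(sqrt(Re²+Im²)) = 8.52 dB.
∠L = atan2(Im, Re) = -89.24°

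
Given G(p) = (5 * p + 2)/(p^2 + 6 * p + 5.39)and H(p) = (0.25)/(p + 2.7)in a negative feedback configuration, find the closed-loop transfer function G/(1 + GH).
Closed-loop T = G/(1+GH).
Numerator: G_num * H_den = 5*p^2 + 15.5*p + 5.4.
Denominator: G_den * H_den + G_num * H_num = (p^3 + 8.7*p^2 + 21.59*p + 14.553) + (1.25*p + 0.5) = p^3 + 8.7*p^2 + 22.84*p + 15.053.
T(p) = (5*p^2 + 15.5*p + 5.4)/(p^3 + 8.7*p^2 + 22.84*p + 15.053)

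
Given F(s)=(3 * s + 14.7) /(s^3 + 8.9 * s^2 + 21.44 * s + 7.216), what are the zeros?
Set numerator = 0: 3*s + 14.7 = 0 → Zeros: -4.9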